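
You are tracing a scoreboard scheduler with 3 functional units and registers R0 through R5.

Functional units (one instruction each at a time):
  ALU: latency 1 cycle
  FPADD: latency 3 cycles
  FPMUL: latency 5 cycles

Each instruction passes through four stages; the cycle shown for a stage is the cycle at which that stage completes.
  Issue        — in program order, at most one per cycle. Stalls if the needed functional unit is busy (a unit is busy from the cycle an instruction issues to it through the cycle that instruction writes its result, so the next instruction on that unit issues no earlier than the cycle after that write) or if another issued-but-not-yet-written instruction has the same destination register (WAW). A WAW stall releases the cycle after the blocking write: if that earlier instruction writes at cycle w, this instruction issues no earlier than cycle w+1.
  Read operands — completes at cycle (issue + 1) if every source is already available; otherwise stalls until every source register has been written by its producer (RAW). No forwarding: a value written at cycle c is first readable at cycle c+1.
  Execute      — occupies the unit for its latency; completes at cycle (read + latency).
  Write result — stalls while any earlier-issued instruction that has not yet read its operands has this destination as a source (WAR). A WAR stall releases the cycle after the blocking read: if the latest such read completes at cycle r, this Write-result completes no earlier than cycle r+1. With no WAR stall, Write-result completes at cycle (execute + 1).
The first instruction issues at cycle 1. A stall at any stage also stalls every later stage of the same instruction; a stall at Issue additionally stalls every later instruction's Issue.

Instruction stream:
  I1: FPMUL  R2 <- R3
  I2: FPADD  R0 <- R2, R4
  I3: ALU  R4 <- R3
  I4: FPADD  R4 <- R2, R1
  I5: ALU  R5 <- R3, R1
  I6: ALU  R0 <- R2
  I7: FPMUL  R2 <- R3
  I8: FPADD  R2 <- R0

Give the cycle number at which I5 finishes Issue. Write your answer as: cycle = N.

cycle = 15

cycle 1: I1 issues→FPMUL
cycle 2: I1 reads; I2 issues→FPADD
cycle 3: I3 issues→ALU
cycle 4: I3 reads
cycle 5: I3 exec-done
cycle 7: I1 exec-done
cycle 8: I1 writes R2
cycle 9: I2 reads
cycle 10: I3 writes R4
cycle 12: I2 exec-done
cycle 13: I2 writes R0
cycle 14: I4 issues→FPADD
cycle 15: I4 reads; I5 issues→ALU
cycle 16: I5 reads
cycle 17: I5 exec-done
cycle 18: I4 exec-done; I5 writes R5
cycle 19: I4 writes R4; I6 issues→ALU
cycle 20: I6 reads; I7 issues→FPMUL
cycle 21: I6 exec-done; I7 reads
cycle 22: I6 writes R0
cycle 26: I7 exec-done
cycle 27: I7 writes R2
cycle 28: I8 issues→FPADD
cycle 29: I8 reads
cycle 32: I8 exec-done
cycle 33: I8 writes R2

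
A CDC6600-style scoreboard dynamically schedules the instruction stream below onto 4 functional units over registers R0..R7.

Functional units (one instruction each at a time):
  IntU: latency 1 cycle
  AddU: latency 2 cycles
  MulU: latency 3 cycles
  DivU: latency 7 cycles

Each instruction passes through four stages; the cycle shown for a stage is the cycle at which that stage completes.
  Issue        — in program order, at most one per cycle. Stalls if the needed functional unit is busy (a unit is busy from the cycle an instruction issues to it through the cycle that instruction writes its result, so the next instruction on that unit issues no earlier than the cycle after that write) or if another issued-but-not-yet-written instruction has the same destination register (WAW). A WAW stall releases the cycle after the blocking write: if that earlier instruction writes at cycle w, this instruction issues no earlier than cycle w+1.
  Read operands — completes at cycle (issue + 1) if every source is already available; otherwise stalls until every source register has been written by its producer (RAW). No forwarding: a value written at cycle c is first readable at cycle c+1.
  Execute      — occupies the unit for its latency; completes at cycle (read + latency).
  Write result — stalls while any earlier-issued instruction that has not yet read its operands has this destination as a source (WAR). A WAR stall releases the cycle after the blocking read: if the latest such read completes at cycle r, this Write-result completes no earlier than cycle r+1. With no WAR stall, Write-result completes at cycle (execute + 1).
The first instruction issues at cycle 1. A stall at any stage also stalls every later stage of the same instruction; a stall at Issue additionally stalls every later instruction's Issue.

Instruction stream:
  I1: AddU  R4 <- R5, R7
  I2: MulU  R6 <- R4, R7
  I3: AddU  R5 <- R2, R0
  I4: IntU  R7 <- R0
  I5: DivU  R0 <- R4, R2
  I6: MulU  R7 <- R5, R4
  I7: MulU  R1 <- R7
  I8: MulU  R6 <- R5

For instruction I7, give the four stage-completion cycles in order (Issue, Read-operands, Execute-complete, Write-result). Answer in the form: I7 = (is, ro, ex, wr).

I1: IS=1 RO=2 EX=4 WR=5
I2: IS=2 RO=6 EX=9 WR=10  [RAW R4: wait I1 write@5]
I3: IS=6 RO=7 EX=9 WR=10  [struct: AddU busy until I1 writes@5]
I4: IS=7 RO=8 EX=9 WR=10
I5: IS=8 RO=9 EX=16 WR=17
I6: IS=11 RO=12 EX=15 WR=16  [WAW R7: wait I4 write@10]
I7: IS=17 RO=18 EX=21 WR=22  [struct: MulU busy until I6 writes@16]
I8: IS=23 RO=24 EX=27 WR=28  [struct: MulU busy until I7 writes@22]

I7 = (17, 18, 21, 22)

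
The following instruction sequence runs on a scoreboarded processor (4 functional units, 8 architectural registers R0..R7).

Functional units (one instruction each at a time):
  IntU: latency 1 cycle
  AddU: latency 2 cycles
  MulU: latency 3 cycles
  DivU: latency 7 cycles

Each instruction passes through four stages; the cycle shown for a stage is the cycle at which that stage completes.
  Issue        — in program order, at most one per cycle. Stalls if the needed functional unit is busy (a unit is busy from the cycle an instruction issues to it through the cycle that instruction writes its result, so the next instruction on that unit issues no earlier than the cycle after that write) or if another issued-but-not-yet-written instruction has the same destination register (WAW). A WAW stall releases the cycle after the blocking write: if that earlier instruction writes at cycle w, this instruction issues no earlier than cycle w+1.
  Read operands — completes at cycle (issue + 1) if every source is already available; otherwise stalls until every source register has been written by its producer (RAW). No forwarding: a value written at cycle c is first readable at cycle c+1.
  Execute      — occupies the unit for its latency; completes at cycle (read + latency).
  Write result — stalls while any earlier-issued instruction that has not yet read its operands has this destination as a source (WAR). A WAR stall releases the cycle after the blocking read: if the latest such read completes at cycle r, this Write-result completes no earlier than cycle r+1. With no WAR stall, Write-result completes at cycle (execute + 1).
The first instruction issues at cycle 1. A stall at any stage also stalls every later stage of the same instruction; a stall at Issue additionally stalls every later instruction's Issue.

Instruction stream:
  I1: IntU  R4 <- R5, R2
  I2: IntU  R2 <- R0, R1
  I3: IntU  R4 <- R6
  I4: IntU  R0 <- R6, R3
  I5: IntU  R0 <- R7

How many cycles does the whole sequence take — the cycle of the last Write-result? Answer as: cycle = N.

cycle = 20

1) issue 1, read 2, done 3, write 4
2) issue 5, read 6, done 7, write 8  <struct: IntU busy until I1 writes@4>
3) issue 9, read 10, done 11, write 12  <struct: IntU busy until I2 writes@8>
4) issue 13, read 14, done 15, write 16  <struct: IntU busy until I3 writes@12>
5) issue 17, read 18, done 19, write 20  <struct: IntU busy until I4 writes@16>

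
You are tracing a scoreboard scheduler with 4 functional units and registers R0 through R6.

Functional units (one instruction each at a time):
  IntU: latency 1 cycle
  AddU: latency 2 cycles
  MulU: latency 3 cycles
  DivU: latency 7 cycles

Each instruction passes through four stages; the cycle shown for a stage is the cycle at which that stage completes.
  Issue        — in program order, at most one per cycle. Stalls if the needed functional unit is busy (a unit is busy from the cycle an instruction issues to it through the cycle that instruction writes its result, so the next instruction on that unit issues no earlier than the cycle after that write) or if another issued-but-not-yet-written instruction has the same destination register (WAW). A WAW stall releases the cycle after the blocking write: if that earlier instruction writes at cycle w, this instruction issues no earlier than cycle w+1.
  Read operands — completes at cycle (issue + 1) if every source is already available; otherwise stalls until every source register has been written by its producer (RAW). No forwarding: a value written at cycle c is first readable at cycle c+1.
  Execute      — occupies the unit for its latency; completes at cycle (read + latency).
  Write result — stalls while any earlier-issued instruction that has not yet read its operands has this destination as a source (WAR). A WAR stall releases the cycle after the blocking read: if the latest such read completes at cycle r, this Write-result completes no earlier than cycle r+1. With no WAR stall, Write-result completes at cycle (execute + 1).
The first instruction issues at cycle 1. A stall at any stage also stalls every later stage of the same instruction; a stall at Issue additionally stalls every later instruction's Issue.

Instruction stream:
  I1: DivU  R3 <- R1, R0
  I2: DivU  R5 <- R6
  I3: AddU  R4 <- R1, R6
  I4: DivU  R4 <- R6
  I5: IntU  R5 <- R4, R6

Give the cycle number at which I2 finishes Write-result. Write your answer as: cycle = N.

cycle = 20

t=1  I1 issues→DivU
t=2  I1 reads
t=9  I1 exec-done
t=10  I1 writes R3
t=11  I2 issues→DivU
t=12  I2 reads; I3 issues→AddU
t=13  I3 reads
t=15  I3 exec-done
t=16  I3 writes R4
t=19  I2 exec-done
t=20  I2 writes R5
t=21  I4 issues→DivU
t=22  I4 reads; I5 issues→IntU
t=29  I4 exec-done
t=30  I4 writes R4
t=31  I5 reads
t=32  I5 exec-done
t=33  I5 writes R5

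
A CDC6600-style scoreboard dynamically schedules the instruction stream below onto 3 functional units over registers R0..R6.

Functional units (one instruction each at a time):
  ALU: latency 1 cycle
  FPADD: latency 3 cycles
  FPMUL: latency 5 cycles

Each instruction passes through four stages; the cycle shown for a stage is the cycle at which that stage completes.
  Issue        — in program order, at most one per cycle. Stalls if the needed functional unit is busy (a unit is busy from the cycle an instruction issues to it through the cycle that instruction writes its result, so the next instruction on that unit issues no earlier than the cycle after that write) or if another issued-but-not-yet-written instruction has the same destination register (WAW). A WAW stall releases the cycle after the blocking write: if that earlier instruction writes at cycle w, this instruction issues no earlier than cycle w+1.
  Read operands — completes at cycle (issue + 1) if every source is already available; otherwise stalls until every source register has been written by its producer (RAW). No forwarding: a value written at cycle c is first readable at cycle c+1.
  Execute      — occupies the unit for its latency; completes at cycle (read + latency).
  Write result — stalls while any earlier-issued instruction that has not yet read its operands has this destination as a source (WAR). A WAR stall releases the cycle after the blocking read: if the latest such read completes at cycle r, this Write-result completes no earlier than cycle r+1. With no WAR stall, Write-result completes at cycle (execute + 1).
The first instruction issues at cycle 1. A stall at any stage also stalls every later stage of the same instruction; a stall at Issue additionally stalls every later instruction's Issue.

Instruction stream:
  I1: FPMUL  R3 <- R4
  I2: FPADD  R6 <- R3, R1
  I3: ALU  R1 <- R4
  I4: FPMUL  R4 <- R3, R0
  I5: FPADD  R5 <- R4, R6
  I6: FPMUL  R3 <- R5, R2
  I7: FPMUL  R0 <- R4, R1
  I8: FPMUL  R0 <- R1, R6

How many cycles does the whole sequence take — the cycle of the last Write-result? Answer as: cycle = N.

I1  is:1  ro:2  ex:7  wr:8
I2  is:2  ro:9  ex:12  wr:13  — RAW R3: wait I1 write@8
I3  is:3  ro:4  ex:5  wr:10  — WAR R1: wait I2 read@9
I4  is:9  ro:10  ex:15  wr:16  — struct: FPMUL busy until I1 writes@8
I5  is:14  ro:17  ex:20  wr:21  — struct: FPADD busy until I2 writes@13, RAW R4: wait I4 write@16
I6  is:17  ro:22  ex:27  wr:28  — struct: FPMUL busy until I4 writes@16, RAW R5: wait I5 write@21
I7  is:29  ro:30  ex:35  wr:36  — struct: FPMUL busy until I6 writes@28
I8  is:37  ro:38  ex:43  wr:44  — struct: FPMUL busy until I7 writes@36

cycle = 44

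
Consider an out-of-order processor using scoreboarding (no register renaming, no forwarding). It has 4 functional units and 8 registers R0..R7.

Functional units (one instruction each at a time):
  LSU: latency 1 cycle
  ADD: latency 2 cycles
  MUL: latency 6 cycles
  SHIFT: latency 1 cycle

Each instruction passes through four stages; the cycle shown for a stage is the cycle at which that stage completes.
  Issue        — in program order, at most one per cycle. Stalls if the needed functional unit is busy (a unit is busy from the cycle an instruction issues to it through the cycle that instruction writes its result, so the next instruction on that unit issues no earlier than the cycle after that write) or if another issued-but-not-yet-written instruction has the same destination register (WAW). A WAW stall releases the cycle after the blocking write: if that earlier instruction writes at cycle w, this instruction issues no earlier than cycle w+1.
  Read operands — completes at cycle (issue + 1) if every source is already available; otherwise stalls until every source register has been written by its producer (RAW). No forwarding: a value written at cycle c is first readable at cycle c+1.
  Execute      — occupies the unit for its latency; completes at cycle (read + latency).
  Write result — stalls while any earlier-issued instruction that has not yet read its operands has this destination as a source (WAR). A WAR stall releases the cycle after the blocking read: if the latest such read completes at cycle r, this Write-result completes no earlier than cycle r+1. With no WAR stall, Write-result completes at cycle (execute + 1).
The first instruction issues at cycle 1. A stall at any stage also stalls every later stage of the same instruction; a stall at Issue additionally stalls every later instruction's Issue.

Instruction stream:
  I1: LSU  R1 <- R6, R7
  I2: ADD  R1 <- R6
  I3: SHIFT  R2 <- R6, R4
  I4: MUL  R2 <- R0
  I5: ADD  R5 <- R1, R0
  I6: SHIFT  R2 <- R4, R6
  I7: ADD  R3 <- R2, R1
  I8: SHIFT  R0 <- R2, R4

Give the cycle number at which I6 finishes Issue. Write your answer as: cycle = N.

cycle = 19

1) issue 1, read 2, done 3, write 4
2) issue 5, read 6, done 8, write 9  <WAW R1: wait I1 write@4>
3) issue 6, read 7, done 8, write 9
4) issue 10, read 11, done 17, write 18  <WAW R2: wait I3 write@9>
5) issue 11, read 12, done 14, write 15
6) issue 19, read 20, done 21, write 22  <WAW R2: wait I4 write@18>
7) issue 20, read 23, done 25, write 26  <RAW R2: wait I6 write@22>
8) issue 23, read 24, done 25, write 26  <struct: SHIFT busy until I6 writes@22>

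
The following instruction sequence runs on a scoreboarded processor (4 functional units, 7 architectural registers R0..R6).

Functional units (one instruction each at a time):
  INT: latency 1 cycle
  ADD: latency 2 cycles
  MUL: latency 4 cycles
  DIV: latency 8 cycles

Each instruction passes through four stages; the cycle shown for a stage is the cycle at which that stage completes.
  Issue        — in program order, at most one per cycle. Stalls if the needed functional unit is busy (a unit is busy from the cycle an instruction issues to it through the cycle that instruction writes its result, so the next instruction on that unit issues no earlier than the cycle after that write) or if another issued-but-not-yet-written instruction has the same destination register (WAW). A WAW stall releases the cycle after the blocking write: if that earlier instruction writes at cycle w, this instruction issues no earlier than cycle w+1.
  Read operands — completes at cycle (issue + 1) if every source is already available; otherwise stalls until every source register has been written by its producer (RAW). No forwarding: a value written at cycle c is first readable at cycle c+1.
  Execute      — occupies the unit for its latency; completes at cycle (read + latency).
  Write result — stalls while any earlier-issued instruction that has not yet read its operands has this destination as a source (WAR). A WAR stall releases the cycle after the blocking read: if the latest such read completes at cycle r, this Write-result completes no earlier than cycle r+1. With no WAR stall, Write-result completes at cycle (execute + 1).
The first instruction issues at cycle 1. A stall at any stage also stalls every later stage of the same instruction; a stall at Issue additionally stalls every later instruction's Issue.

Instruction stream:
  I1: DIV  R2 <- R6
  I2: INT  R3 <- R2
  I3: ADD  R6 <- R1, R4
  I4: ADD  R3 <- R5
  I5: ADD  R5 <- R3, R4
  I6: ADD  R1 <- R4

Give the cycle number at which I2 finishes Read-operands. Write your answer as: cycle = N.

cycle = 12

cycle 1: I1→DIV
cycle 2: I1 RO · I2→INT
cycle 3: I3→ADD
cycle 4: I3 RO
cycle 6: I3 EX
cycle 7: I3 WR R6
cycle 10: I1 EX
cycle 11: I1 WR R2
cycle 12: I2 RO
cycle 13: I2 EX
cycle 14: I2 WR R3
cycle 15: I4→ADD
cycle 16: I4 RO
cycle 18: I4 EX
cycle 19: I4 WR R3
cycle 20: I5→ADD
cycle 21: I5 RO
cycle 23: I5 EX
cycle 24: I5 WR R5
cycle 25: I6→ADD
cycle 26: I6 RO
cycle 28: I6 EX
cycle 29: I6 WR R1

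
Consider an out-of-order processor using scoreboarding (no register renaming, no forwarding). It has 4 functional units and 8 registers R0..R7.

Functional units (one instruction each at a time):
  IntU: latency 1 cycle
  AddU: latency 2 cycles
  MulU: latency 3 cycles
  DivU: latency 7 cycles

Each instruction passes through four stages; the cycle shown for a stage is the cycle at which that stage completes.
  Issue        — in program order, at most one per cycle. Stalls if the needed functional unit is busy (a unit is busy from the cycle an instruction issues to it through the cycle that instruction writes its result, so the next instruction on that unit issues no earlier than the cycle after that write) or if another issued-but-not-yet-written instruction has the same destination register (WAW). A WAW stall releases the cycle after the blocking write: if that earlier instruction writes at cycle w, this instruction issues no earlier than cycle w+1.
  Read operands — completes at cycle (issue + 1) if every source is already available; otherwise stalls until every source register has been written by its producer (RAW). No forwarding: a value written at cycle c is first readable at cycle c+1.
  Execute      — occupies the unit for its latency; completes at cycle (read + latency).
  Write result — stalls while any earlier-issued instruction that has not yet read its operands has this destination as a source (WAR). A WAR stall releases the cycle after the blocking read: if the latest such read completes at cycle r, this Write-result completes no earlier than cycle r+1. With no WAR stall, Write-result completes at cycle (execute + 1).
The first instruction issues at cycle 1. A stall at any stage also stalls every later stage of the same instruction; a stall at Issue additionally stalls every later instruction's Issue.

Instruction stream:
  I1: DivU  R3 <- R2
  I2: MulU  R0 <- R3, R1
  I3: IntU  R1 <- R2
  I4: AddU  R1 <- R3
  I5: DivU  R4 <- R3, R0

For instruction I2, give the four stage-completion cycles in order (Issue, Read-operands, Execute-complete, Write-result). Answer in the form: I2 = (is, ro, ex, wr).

t=1  issue I1 (DivU)
t=2  I1 read-ops; issue I2 (MulU)
t=3  issue I3 (IntU)
t=4  I3 read-ops
t=5  I3 finished on IntU
t=9  I1 finished on DivU
t=10  I1→R3
t=11  I2 read-ops
t=12  I3→R1
t=13  issue I4 (AddU)
t=14  I2 finished on MulU; I4 read-ops; issue I5 (DivU)
t=15  I2→R0
t=16  I4 finished on AddU; I5 read-ops
t=17  I4→R1
t=23  I5 finished on DivU
t=24  I5→R4

I2 = (2, 11, 14, 15)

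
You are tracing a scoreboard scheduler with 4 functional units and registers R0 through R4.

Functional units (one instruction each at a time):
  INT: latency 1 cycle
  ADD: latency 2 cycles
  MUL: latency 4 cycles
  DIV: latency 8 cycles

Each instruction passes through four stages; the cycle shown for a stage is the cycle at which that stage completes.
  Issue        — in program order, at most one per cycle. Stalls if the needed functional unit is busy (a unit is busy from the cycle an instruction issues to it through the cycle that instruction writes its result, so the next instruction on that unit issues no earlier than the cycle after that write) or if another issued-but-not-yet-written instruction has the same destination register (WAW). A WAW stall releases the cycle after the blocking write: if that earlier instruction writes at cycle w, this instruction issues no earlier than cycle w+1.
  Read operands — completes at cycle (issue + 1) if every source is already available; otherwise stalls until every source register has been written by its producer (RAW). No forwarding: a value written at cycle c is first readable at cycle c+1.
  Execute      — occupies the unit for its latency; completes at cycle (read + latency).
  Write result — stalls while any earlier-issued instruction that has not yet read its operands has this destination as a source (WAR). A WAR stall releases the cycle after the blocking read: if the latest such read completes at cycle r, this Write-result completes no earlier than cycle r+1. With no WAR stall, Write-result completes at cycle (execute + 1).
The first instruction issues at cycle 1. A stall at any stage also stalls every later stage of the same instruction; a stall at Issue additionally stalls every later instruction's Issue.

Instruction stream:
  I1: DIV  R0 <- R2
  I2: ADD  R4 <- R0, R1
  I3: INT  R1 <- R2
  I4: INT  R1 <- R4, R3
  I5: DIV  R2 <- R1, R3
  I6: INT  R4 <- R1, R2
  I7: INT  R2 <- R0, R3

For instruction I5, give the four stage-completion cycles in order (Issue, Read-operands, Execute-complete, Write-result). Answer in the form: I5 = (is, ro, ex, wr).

I5 = (15, 19, 27, 28)

cycle 1: I1 dispatched to DIV
cycle 2: I1 operands ready, I2 dispatched to ADD
cycle 3: I3 dispatched to INT
cycle 4: I3 operands ready
cycle 5: I3 complete
cycle 10: I1 complete
cycle 11: R0←I1
cycle 12: I2 operands ready
cycle 13: R1←I3
cycle 14: I2 complete, I4 dispatched to INT
cycle 15: R4←I2, I5 dispatched to DIV
cycle 16: I4 operands ready
cycle 17: I4 complete
cycle 18: R1←I4
cycle 19: I5 operands ready, I6 dispatched to INT
cycle 27: I5 complete
cycle 28: R2←I5
cycle 29: I6 operands ready
cycle 30: I6 complete
cycle 31: R4←I6
cycle 32: I7 dispatched to INT
cycle 33: I7 operands ready
cycle 34: I7 complete
cycle 35: R2←I7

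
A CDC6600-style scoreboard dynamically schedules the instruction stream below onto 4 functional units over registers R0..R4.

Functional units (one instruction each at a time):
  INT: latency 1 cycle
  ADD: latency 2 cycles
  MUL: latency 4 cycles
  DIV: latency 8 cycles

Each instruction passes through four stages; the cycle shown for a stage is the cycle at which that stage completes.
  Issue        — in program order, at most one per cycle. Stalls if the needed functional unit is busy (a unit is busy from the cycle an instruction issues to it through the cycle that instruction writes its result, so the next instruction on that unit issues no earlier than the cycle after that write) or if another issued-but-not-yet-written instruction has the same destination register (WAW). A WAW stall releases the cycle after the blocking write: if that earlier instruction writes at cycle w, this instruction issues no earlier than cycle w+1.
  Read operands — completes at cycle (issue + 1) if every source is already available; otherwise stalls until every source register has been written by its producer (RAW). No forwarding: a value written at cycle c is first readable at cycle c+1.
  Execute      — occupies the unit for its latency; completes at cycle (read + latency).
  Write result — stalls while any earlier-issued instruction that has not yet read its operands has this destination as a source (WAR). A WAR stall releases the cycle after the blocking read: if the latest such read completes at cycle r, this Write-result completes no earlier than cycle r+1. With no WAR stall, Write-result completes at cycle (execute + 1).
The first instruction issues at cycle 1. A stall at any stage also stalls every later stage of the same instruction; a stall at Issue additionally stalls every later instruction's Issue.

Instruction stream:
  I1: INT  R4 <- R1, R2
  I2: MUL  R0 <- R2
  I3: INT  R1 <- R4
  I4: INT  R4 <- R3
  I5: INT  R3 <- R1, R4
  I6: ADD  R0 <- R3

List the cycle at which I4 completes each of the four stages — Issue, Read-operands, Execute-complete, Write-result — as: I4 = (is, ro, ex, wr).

I4 = (9, 10, 11, 12)

c1: issue I1 (INT)
c2: I1 read-ops; issue I2 (MUL)
c3: I1 finished on INT; I2 read-ops
c4: I1→R4
c5: issue I3 (INT)
c6: I3 read-ops
c7: I2 finished on MUL; I3 finished on INT
c8: I2→R0; I3→R1
c9: issue I4 (INT)
c10: I4 read-ops
c11: I4 finished on INT
c12: I4→R4
c13: issue I5 (INT)
c14: I5 read-ops; issue I6 (ADD)
c15: I5 finished on INT
c16: I5→R3
c17: I6 read-ops
c19: I6 finished on ADD
c20: I6→R0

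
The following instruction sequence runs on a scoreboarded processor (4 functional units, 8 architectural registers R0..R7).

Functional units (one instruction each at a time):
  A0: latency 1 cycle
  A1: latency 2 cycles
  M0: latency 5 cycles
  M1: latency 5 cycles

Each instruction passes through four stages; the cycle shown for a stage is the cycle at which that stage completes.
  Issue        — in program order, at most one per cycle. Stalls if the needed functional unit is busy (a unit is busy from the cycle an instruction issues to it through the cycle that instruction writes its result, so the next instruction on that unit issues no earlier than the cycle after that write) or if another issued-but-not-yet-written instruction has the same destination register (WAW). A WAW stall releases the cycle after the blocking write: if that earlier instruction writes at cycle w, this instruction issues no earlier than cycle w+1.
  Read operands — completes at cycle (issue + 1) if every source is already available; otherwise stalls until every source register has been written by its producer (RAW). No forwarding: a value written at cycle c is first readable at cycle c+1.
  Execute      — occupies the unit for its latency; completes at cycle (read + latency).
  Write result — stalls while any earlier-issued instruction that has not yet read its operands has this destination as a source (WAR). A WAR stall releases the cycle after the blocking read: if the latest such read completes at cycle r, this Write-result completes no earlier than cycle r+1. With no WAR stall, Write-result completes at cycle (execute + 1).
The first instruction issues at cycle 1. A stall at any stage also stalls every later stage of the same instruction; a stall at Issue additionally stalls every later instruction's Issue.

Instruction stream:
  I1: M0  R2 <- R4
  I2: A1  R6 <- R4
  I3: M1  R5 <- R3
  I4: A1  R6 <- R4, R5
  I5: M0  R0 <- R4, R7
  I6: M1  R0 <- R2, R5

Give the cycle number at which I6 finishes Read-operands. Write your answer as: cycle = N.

I1  is:1  ro:2  ex:7  wr:8
I2  is:2  ro:3  ex:5  wr:6
I3  is:3  ro:4  ex:9  wr:10
I4  is:7  ro:11  ex:13  wr:14  — struct: A1 busy until I2 writes@6, RAW R5: wait I3 write@10
I5  is:9  ro:10  ex:15  wr:16  — struct: M0 busy until I1 writes@8
I6  is:17  ro:18  ex:23  wr:24  — WAW R0: wait I5 write@16

cycle = 18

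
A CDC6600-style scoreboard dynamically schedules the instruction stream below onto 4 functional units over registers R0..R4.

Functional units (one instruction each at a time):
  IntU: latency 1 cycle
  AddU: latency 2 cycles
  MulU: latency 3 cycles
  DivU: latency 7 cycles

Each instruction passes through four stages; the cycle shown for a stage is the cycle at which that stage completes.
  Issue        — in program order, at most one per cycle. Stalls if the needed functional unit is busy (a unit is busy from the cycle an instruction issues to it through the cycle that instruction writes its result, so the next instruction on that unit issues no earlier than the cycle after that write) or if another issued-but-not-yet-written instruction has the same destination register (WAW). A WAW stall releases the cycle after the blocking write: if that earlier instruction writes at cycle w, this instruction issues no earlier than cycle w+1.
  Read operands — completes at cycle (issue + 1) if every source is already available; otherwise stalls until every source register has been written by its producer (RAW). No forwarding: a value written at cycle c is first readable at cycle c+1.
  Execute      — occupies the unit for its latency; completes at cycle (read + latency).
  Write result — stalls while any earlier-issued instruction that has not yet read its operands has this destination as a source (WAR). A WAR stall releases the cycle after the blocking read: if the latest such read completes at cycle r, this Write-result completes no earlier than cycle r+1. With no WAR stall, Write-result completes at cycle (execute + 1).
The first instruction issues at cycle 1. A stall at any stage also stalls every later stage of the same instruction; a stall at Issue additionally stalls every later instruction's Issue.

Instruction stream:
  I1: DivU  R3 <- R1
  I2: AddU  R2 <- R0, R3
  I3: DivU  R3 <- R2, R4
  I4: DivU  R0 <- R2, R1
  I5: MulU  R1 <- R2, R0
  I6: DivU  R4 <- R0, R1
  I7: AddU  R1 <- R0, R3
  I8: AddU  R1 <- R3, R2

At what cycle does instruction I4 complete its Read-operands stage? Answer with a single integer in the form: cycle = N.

cycle = 25

I1: IS=1 RO=2 EX=9 WR=10
I2: IS=2 RO=11 EX=13 WR=14  [RAW R3: wait I1 write@10]
I3: IS=11 RO=15 EX=22 WR=23  [struct: DivU busy until I1 writes@10; RAW R2: wait I2 write@14]
I4: IS=24 RO=25 EX=32 WR=33  [struct: DivU busy until I3 writes@23]
I5: IS=25 RO=34 EX=37 WR=38  [RAW R0: wait I4 write@33]
I6: IS=34 RO=39 EX=46 WR=47  [struct: DivU busy until I4 writes@33; RAW R1: wait I5 write@38]
I7: IS=39 RO=40 EX=42 WR=43  [WAW R1: wait I5 write@38]
I8: IS=44 RO=45 EX=47 WR=48  [struct: AddU busy until I7 writes@43]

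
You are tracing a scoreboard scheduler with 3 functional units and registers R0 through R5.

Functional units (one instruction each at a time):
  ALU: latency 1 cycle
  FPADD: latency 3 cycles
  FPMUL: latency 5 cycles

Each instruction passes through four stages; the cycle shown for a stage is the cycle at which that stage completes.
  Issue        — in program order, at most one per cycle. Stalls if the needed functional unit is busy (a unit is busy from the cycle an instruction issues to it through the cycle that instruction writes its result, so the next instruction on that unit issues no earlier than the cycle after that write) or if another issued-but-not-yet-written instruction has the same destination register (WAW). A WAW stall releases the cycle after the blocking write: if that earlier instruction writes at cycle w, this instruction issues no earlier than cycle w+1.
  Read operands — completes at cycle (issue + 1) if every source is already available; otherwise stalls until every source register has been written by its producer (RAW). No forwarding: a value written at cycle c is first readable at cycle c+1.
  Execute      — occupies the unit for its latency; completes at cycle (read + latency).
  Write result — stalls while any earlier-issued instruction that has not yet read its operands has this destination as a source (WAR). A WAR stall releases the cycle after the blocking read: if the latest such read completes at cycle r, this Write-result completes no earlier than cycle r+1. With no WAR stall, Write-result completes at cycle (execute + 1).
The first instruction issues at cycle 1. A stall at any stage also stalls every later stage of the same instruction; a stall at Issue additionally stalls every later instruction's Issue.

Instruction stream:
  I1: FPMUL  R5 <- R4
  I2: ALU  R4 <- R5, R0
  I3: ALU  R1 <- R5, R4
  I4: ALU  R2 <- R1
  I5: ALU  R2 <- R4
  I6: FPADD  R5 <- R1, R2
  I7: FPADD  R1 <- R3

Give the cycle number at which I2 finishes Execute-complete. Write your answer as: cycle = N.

c1: I1→FPMUL
c2: I1 RO; I2→ALU
c7: I1 EX
c8: I1 WR R5
c9: I2 RO
c10: I2 EX
c11: I2 WR R4
c12: I3→ALU
c13: I3 RO
c14: I3 EX
c15: I3 WR R1
c16: I4→ALU
c17: I4 RO
c18: I4 EX
c19: I4 WR R2
c20: I5→ALU
c21: I5 RO; I6→FPADD
c22: I5 EX
c23: I5 WR R2
c24: I6 RO
c27: I6 EX
c28: I6 WR R5
c29: I7→FPADD
c30: I7 RO
c33: I7 EX
c34: I7 WR R1

cycle = 10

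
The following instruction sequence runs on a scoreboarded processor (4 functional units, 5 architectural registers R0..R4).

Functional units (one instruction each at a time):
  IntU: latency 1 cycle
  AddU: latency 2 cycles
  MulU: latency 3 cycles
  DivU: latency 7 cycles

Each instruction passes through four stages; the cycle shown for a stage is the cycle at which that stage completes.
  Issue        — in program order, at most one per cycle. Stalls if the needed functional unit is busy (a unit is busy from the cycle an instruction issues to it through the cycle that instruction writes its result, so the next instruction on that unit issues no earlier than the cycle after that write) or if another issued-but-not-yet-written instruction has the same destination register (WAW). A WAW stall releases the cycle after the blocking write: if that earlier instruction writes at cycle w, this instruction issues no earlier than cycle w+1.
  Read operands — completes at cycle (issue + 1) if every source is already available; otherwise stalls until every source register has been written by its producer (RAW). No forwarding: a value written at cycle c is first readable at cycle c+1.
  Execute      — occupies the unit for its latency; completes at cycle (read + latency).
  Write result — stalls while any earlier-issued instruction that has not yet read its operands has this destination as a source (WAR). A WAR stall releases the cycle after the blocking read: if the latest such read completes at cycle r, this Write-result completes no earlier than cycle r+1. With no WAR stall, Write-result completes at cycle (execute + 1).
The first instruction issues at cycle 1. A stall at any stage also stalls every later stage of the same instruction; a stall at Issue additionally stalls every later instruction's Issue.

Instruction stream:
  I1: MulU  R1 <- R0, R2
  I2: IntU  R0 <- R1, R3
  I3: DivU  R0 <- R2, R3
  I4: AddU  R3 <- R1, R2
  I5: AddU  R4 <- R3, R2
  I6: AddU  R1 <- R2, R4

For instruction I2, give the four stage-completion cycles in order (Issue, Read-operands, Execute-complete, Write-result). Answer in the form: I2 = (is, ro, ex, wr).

I2 = (2, 7, 8, 9)

cycle 1: I1 issues→MulU
cycle 2: I1 reads, I2 issues→IntU
cycle 5: I1 exec-done
cycle 6: I1 writes R1
cycle 7: I2 reads
cycle 8: I2 exec-done
cycle 9: I2 writes R0
cycle 10: I3 issues→DivU
cycle 11: I3 reads, I4 issues→AddU
cycle 12: I4 reads
cycle 14: I4 exec-done
cycle 15: I4 writes R3
cycle 16: I5 issues→AddU
cycle 17: I5 reads
cycle 18: I3 exec-done
cycle 19: I3 writes R0, I5 exec-done
cycle 20: I5 writes R4
cycle 21: I6 issues→AddU
cycle 22: I6 reads
cycle 24: I6 exec-done
cycle 25: I6 writes R1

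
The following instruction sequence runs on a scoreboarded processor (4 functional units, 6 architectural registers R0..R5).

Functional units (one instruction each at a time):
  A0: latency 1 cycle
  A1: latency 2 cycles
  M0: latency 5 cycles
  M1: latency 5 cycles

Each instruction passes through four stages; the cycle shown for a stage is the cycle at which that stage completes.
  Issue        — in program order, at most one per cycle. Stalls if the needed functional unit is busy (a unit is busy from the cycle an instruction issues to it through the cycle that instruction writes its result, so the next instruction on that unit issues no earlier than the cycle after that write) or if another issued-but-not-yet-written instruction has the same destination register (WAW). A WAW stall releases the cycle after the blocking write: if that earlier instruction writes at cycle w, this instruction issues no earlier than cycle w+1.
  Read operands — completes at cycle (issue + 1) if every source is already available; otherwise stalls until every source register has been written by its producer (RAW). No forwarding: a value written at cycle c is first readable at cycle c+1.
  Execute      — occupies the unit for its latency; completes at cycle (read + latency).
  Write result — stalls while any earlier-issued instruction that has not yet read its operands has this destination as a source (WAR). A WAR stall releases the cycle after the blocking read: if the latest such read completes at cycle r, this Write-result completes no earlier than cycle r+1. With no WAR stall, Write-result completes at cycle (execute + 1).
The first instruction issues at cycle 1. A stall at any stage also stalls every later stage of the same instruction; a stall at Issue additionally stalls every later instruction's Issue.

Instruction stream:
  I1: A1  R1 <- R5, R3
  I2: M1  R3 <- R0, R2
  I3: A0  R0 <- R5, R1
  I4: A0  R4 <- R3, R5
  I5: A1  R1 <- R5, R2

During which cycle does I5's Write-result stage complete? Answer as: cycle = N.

I1: IS=1 RO=2 EX=4 WR=5
I2: IS=2 RO=3 EX=8 WR=9
I3: IS=3 RO=6 EX=7 WR=8  [RAW R1: wait I1 write@5]
I4: IS=9 RO=10 EX=11 WR=12  [struct: A0 busy until I3 writes@8]
I5: IS=10 RO=11 EX=13 WR=14

cycle = 14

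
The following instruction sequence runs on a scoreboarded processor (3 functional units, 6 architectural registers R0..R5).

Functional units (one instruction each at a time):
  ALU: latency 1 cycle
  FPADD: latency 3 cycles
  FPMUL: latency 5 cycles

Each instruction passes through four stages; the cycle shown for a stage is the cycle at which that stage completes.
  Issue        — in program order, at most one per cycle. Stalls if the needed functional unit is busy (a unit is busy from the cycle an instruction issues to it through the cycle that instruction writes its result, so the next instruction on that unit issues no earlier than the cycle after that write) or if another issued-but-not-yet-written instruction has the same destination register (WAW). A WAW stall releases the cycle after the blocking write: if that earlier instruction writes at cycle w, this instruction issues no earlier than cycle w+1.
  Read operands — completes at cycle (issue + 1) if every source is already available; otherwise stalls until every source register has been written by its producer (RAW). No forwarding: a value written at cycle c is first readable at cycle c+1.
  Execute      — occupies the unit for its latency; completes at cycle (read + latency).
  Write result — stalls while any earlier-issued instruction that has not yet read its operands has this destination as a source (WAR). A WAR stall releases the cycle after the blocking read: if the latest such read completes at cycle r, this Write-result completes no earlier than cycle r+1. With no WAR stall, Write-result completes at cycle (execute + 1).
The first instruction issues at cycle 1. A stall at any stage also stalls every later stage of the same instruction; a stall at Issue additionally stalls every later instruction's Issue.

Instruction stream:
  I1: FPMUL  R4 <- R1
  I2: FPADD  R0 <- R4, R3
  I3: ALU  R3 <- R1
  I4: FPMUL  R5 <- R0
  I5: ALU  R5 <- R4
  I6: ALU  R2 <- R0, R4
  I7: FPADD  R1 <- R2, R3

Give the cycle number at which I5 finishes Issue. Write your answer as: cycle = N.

cycle = 21

I1: IS=1 RO=2 EX=7 WR=8
I2: IS=2 RO=9 EX=12 WR=13  [RAW R4: wait I1 write@8]
I3: IS=3 RO=4 EX=5 WR=10  [WAR R3: wait I2 read@9]
I4: IS=9 RO=14 EX=19 WR=20  [struct: FPMUL busy until I1 writes@8; RAW R0: wait I2 write@13]
I5: IS=21 RO=22 EX=23 WR=24  [WAW R5: wait I4 write@20]
I6: IS=25 RO=26 EX=27 WR=28  [struct: ALU busy until I5 writes@24]
I7: IS=26 RO=29 EX=32 WR=33  [RAW R2: wait I6 write@28]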